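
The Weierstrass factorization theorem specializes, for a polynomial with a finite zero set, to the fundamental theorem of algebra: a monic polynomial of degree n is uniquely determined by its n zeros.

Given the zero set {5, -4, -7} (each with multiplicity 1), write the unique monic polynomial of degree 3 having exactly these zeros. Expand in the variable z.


The polynomial is p(z) = ∏_{α ∈ S} (z − α), where S = {5, -4, -7}.
Expanding the product yields: p(z) = z^3 + 6·z^2 -27·z -140.
The resulting polynomial has degree 3 and real coefficients as required.

p(z) = z^3 + 6·z^2 -27·z -140.


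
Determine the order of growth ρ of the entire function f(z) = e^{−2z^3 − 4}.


|e^{−2z^3 − 4}| = e^{Re(-2·z^3) + -4} ≤ e^{2|z|^3 + -4} = e^{2r^3 + -4} on |z| = r, so ρ ≤ 3. Choosing z on |z|=r so that -2·z^3 is real positive (always possible by picking arg z appropriately) gives |f(z)| = e^{2r^3 + -4}, matching the bound. The additive constant -4 does not affect log log M(r) ~ 3·log r. Hence ρ = 3.
Therefore ρ = 3.

Order ρ = 3.


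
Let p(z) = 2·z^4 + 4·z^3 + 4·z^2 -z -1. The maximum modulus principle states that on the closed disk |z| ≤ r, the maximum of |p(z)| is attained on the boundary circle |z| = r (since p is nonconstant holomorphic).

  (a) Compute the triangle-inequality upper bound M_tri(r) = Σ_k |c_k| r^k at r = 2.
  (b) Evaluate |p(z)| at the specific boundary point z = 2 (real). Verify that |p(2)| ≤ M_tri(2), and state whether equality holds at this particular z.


Coefficients: c_0 = -1, c_1 = -1, c_2 = 4, c_3 = 4, c_4 = 2. Radius r = 2.
Part (a). Triangle bound: M_tri(r) = Σ_k |c_k| r^k
  = |-1|·2^0 + |-1|·2^1 + |4|·2^2 + |4|·2^3 + |2|·2^4
  = 1 + 2 + 16 + 32 + 32 = 83.
This bounds M(r) := max_{|z|=r} |p(z)| from above; equality holds iff all terms c_k z^k can be made to align in phase at a single z on |z|=r.
Part (b). At z = 2 (real, on the circle |z| = r):
  p(2) = (-1)·2^0 + (-1)·2^1 + (4)·2^2 + (4)·2^3 + (2)·2^4 = 77.
  |p(2)| = 77.
Check: |p(2)| = 77 ≤ 83 = M_tri(2). ✓ Equality does not hold at z = 2 (the coefficients have mixed signs, so the terms do not all align in phase there).

M_tri(2) = 83; |p(2)| = 77; equality at z=2: no.


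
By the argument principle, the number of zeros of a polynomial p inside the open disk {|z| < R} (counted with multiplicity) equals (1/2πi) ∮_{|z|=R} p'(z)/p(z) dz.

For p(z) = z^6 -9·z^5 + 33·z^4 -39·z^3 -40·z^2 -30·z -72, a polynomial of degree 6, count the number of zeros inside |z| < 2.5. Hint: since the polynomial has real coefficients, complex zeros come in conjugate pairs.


The zeros of p are: 4, (0 + 1i), (0 - 1i), -1, (3 + 3i), (3 - 3i).
Their magnitudes are: 4, 1, 1, 1, 4.243, 4.243.
Zeros with |z| < R = 2.5: (0 + 1i), (0 - 1i), -1.
Count = 3.
By the argument principle, (1/2πi) ∮_{|z|=R} p'(z)/p(z) dz equals exactly this count.

Number of zeros inside |z| < 2.5: 3.


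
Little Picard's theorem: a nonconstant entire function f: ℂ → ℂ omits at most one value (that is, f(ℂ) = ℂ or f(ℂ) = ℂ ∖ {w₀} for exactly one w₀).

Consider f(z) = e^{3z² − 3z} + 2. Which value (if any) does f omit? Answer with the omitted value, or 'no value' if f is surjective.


Little Picard bounds the complement of f(ℂ) to at most one point.
The exponent g(z) = 3z² − 3z is a nonconstant polynomial, hence surjective onto ℂ. So e^{g(z)} takes every value in {e^w : w ∈ ℂ} = ℂ ∖ {0}. Adding 2 shifts the range to ℂ ∖ {2}. f omits exactly 2.

Omitted value: 2.


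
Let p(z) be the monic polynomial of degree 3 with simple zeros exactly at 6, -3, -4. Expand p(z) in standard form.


The polynomial is p(z) = ∏_{α ∈ S} (z − α), where S = {6, -3, -4}.
Expanding the product yields: p(z) = z^3 + z^2 -30·z -72.
The resulting polynomial has degree 3 and real coefficients as required.

p(z) = z^3 + z^2 -30·z -72.


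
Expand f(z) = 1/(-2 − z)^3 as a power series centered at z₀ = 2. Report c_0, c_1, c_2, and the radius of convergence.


Let w = z − z₀, so z = z₀ + w.
Then -2 − z = -2 − (z₀ + w) = (-2 − z₀) − w = -4 − w.
f(z) = 1/(-4 − w)^3 = (1/(-4)^3) · (1 − w/(-4))^{−3}.
By the binomial series (1−u)^{−3} = Σ_{n≥0} C(n+2, 2) u^n for |u|<1, with u = w/(-4):
  c_n = C(n+2, 2) / (-4)^(n+3).
  c_0 = 1/(-4)^3 = -1/64.
  c_1 = 3/(-4)^4 = 3/256.
  c_2 = 6/(-4)^5 = -3/512.
The series is valid for |w/d| < 1, i.e. |z − z₀| < |d|.
Radius of convergence: R = |-2 − z₀| = |-4| = 4 (distance from z₀ to the singularity z = -2).

c_0 = -1/64, c_1 = 3/256, c_2 = -3/512; R = 4.


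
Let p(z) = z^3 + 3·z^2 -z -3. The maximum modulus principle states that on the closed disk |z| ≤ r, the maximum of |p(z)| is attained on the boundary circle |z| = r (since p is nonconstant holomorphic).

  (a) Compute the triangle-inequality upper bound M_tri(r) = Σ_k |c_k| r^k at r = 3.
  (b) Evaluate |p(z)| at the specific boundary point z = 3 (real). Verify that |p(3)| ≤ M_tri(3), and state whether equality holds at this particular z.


Coefficients: c_0 = -3, c_1 = -1, c_2 = 3, c_3 = 1. Radius r = 3.
Part (a). Triangle bound: M_tri(r) = Σ_k |c_k| r^k
  = |-3|·3^0 + |-1|·3^1 + |3|·3^2 + |1|·3^3
  = 3 + 3 + 27 + 27 = 60.
This bounds M(r) := max_{|z|=r} |p(z)| from above; equality holds iff all terms c_k z^k can be made to align in phase at a single z on |z|=r.
Part (b). At z = 3 (real, on the circle |z| = r):
  p(3) = (-3)·3^0 + (-1)·3^1 + (3)·3^2 + (1)·3^3 = 48.
  |p(3)| = 48.
Check: |p(3)| = 48 ≤ 60 = M_tri(3). ✓ Equality does not hold at z = 3 (the coefficients have mixed signs, so the terms do not all align in phase there).

M_tri(3) = 60; |p(3)| = 48; equality at z=3: no.


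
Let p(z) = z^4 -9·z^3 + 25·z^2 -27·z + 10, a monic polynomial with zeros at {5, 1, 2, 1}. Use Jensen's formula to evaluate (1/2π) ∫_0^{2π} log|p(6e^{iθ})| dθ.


Zeros: 1, 1, 2, 5; r = 6.
Inside |z| < r: 1, 1, 2, 5. Outside (|z| ≥ r): ∅.
p(0) = 10, so log|p(0)| = log(10) = 2.3026.
Apply Jensen: I(r) = log|p(0)| + Σ_k log(r/|z_k|), summed over zeros inside |z| < r.
  log(r/|z_k|) for z_k = 5: log(6/5) = 0.1823
  log(r/|z_k|) for z_k = 1: log(6/1) = 1.7918
  log(r/|z_k|) for z_k = 2: log(6/2) = 1.0986
  log(r/|z_k|) for z_k = 1: log(6/1) = 1.7918
Sum over inside zeros: 4.8645.
I(r) = log|p(0)| + (inside sum) = 2.3026 + 4.8645 = 7.1670.
Closed form (all zeros inside, monic): I(r) = n·log(r) = 4·log(6) = 7.1670. ✓

I(r) ≈ 7.1670.


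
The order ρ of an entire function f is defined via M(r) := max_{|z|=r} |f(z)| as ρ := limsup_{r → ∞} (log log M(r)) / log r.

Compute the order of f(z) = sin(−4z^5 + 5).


Write sin(w) = (e^{iw} ± e^{−iw})/(2 or 2i), so |sin(w)| ≤ e^{|w|}. With w = −4z^5 + 5, |w| ≤ 4r^5 + 5 on |z|=r, giving M(r) ≤ e^{4r^5 + 5} and ρ ≤ 5. For the lower bound, choose z on |z|=r with -4z^5 purely imaginary of modulus 4r^5; then |sin(−4z^5 + 5)| grows like e^{4r^5}/2, so ρ ≥ 5. Hence ρ = 5.
Therefore ρ = 5.

Order ρ = 5.


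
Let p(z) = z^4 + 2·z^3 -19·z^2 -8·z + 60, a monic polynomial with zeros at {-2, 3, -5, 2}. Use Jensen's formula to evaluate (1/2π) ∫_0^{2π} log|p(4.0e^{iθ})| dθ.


Zeros: -5, -2, 2, 3; r = 4.0.
Inside |z| < r: -2, 2, 3. Outside (|z| ≥ r): -5.
p(0) = 60, so log|p(0)| = log(60) = 4.0943.
Apply Jensen: I(r) = log|p(0)| + Σ_k log(r/|z_k|), summed over zeros inside |z| < r.
  log(r/|z_k|) for z_k = -2: log(4.0/2) = 0.6931
  log(r/|z_k|) for z_k = 3: log(4.0/3) = 0.2877
  log(r/|z_k|) for z_k = 2: log(4.0/2) = 0.6931
  Outside zeros (-5) contribute nothing to the Jensen sum.
Sum over inside zeros: 1.6740.
I(r) = log|p(0)| + (inside sum) = 4.0943 + 1.6740 = 5.7683.
Note: since some zeros are outside |z| ≤ r, the simplified n·log(r) form does NOT apply — only the inside zeros contribute.

I(r) ≈ 5.7683.


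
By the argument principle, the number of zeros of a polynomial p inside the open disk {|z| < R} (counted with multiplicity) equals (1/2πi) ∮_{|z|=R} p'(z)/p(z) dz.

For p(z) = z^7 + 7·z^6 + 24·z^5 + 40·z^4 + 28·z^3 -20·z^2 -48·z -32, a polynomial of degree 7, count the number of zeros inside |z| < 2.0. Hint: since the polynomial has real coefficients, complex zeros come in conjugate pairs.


The zeros of p are: 1, (-2 + 2i), (-2 - 2i), (-1 + 1i), (-1 - 1i), (-1 + 1i), (-1 - 1i).
Their magnitudes are: 1, 2.828, 2.828, 1.414, 1.414, 1.414, 1.414.
Zeros with |z| < R = 2.0: 1, (-1 + 1i), (-1 - 1i), (-1 + 1i), (-1 - 1i).
Count = 5.
By the argument principle, (1/2πi) ∮_{|z|=R} p'(z)/p(z) dz equals exactly this count.

Number of zeros inside |z| < 2.0: 5.


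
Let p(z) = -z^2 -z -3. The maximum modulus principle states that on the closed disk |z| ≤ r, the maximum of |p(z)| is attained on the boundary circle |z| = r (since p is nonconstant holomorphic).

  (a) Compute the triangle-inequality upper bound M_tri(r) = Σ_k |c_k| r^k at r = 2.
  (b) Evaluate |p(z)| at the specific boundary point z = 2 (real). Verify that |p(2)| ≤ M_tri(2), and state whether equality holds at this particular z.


Coefficients: c_0 = -3, c_1 = -1, c_2 = -1. Radius r = 2.
Part (a). Triangle bound: M_tri(r) = Σ_k |c_k| r^k
  = |-3|·2^0 + |-1|·2^1 + |-1|·2^2
  = 3 + 2 + 4 = 9.
This bounds M(r) := max_{|z|=r} |p(z)| from above; equality holds iff all terms c_k z^k can be made to align in phase at a single z on |z|=r.
Part (b). At z = 2 (real, on the circle |z| = r):
  p(2) = (-3)·2^0 + (-1)·2^1 + (-1)·2^2 = -9.
  |p(2)| = 9.
Since all nonzero coefficients share the same sign, |p(2)| = 9 = M_tri(2); the triangle bound is attained at z = 2, so in fact M(r) = 9.

M_tri(2) = 9; |p(2)| = 9; equality at z=2: yes.


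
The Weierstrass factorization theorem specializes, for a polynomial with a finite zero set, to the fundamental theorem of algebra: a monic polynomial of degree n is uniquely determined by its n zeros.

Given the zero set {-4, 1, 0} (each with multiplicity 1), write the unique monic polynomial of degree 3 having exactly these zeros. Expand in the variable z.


The polynomial is p(z) = ∏_{α ∈ S} (z − α), where S = {-4, 1, 0}.
Expanding the product yields: p(z) = z^3 + 3·z^2 -4·z.
The resulting polynomial has degree 3 and real coefficients as required.

p(z) = z^3 + 3·z^2 -4·z.


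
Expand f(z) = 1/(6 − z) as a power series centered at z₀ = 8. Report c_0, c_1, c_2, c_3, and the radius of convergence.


Let w = z − z₀, so z = z₀ + w.
Then 6 − z = 6 − (z₀ + w) = (6 − z₀) − w = -2 − w.
f(z) = 1/(-2 − w) = (1/(-2)) · 1/(1 − w/(-2)) = Σ_{n≥0} w^n / (-2)^(n+1).
So c_n = 1/(-2)^(n+1):
  c_0 = 1/(-2)^1 = -1/2.
  c_1 = 1/(-2)^2 = 1/4.
  c_2 = 1/(-2)^3 = -1/8.
  c_3 = 1/(-2)^4 = 1/16.
The series is valid for |w/d| < 1, i.e. |z − z₀| < |d|.
Radius of convergence: R = |6 − z₀| = |-2| = 2 (distance from z₀ to the singularity z = 6).

c_0 = -1/2, c_1 = 1/4, c_2 = -1/8, c_3 = 1/16; R = 2.


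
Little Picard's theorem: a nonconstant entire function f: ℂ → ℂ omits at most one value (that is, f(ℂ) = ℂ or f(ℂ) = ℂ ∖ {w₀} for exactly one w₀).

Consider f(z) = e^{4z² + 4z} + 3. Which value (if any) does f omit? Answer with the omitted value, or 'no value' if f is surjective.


Little Picard bounds the complement of f(ℂ) to at most one point.
The exponent g(z) = 4z² + 4z is a nonconstant polynomial, hence surjective onto ℂ. So e^{g(z)} takes every value in {e^w : w ∈ ℂ} = ℂ ∖ {0}. Adding 3 shifts the range to ℂ ∖ {3}. f omits exactly 3.

Omitted value: 3.


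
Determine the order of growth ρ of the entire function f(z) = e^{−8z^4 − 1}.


|e^{−8z^4 − 1}| = e^{Re(-8·z^4) + -1} ≤ e^{8|z|^4 + -1} = e^{8r^4 + -1} on |z| = r, so ρ ≤ 4. Choosing z on |z|=r so that -8·z^4 is real positive (always possible by picking arg z appropriately) gives |f(z)| = e^{8r^4 + -1}, matching the bound. The additive constant -1 does not affect log log M(r) ~ 4·log r. Hence ρ = 4.
Therefore ρ = 4.

Order ρ = 4.


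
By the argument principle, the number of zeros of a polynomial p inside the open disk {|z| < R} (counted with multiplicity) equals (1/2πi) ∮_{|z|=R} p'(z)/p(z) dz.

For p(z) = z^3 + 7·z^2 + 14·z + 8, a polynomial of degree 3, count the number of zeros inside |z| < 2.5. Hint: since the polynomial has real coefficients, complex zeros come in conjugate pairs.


The zeros of p are: -1, -2, -4.
Their magnitudes are: 1, 2, 4.
Zeros with |z| < R = 2.5: -1, -2.
Count = 2.
By the argument principle, (1/2πi) ∮_{|z|=R} p'(z)/p(z) dz equals exactly this count.

Number of zeros inside |z| < 2.5: 2.


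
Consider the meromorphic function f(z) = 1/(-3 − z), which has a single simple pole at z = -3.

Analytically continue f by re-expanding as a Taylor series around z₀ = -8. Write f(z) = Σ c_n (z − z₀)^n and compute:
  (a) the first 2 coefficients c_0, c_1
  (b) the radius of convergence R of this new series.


Let w = z − z₀, so z = z₀ + w.
Then -3 − z = -3 − (z₀ + w) = (-3 − z₀) − w = 5 − w.
f(z) = 1/(5 − w) = (1/(5)) · 1/(1 − w/(5)) = Σ_{n≥0} w^n / (5)^(n+1).
So c_n = 1/(5)^(n+1):
  c_0 = 1/(5)^1 = 1/5.
  c_1 = 1/(5)^2 = 1/25.
The series is valid for |w/d| < 1, i.e. |z − z₀| < |d|.
Radius of convergence: R = |-3 − z₀| = |5| = 5 (distance from z₀ to the singularity z = -3).

c_0 = 1/5, c_1 = 1/25; R = 5.


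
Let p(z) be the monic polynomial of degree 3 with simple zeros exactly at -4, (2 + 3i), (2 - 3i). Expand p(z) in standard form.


The polynomial is p(z) = ∏_{α ∈ S} (z − α), where S = {-4, (2 + 3i), (2 - 3i)}.
Expanding the product yields: p(z) = z^3 -3·z + 52.
Note conjugate pairs combine to real quadratics: (z − (2+3i))(z − (2−3i)) = z² − 4z + 13.
The resulting polynomial has degree 3 and real coefficients as required.

p(z) = z^3 -3·z + 52.


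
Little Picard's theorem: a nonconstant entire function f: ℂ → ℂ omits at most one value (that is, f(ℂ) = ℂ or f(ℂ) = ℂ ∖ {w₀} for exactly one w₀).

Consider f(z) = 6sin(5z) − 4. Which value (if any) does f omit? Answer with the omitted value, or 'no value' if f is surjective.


Little Picard bounds the complement of f(ℂ) to at most one point.
sin is entire and surjective onto ℂ: for every w ∈ ℂ, sin(ζ) = w has a solution ζ ∈ ℂ (e.g., via the complex inverse arcsin). With ζ = 5z this gives z = ζ/(5). Then 6·sin(5z) takes every value in 6·ℂ = ℂ, and adding -4 is a bijection of ℂ. So f is surjective and omits no value. (Note: only on the real line is sin bounded by [−1, 1].)

Omitted value: no value.


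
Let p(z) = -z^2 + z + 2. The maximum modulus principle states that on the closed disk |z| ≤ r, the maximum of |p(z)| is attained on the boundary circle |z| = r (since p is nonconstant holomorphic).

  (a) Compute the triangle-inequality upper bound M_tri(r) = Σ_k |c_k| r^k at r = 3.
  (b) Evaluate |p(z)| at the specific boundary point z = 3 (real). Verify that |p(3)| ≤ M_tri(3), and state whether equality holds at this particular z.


Coefficients: c_0 = 2, c_1 = 1, c_2 = -1. Radius r = 3.
Part (a). Triangle bound: M_tri(r) = Σ_k |c_k| r^k
  = |2|·3^0 + |1|·3^1 + |-1|·3^2
  = 2 + 3 + 9 = 14.
This bounds M(r) := max_{|z|=r} |p(z)| from above; equality holds iff all terms c_k z^k can be made to align in phase at a single z on |z|=r.
Part (b). At z = 3 (real, on the circle |z| = r):
  p(3) = (2)·3^0 + (1)·3^1 + (-1)·3^2 = -4.
  |p(3)| = 4.
Check: |p(3)| = 4 ≤ 14 = M_tri(3). ✓ Equality does not hold at z = 3 (the coefficients have mixed signs, so the terms do not all align in phase there).

M_tri(3) = 14; |p(3)| = 4; equality at z=3: no.


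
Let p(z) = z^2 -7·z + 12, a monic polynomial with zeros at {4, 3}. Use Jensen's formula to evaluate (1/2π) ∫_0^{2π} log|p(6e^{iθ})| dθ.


Zeros: 3, 4; r = 6.
Inside |z| < r: 3, 4. Outside (|z| ≥ r): ∅.
p(0) = 12, so log|p(0)| = log(12) = 2.4849.
Apply Jensen: I(r) = log|p(0)| + Σ_k log(r/|z_k|), summed over zeros inside |z| < r.
  log(r/|z_k|) for z_k = 4: log(6/4) = 0.4055
  log(r/|z_k|) for z_k = 3: log(6/3) = 0.6931
Sum over inside zeros: 1.0986.
I(r) = log|p(0)| + (inside sum) = 2.4849 + 1.0986 = 3.5835.
Closed form (all zeros inside, monic): I(r) = n·log(r) = 2·log(6) = 3.5835. ✓

I(r) ≈ 3.5835.


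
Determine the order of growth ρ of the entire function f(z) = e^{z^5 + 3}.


|e^{z^5 + 3}| = e^{Re(1·z^5) + 3} ≤ e^{1|z|^5 + 3} = e^{1r^5 + 3} on |z| = r, so ρ ≤ 5. Choosing z on |z|=r so that 1·z^5 is real positive (always possible by picking arg z appropriately) gives |f(z)| = e^{1r^5 + 3}, matching the bound. The additive constant 3 does not affect log log M(r) ~ 5·log r. Hence ρ = 5.
Therefore ρ = 5.

Order ρ = 5.


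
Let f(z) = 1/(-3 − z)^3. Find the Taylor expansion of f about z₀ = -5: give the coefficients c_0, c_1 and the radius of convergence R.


Let w = z − z₀, so z = z₀ + w.
Then -3 − z = -3 − (z₀ + w) = (-3 − z₀) − w = 2 − w.
f(z) = 1/(2 − w)^3 = (1/(2)^3) · (1 − w/(2))^{−3}.
By the binomial series (1−u)^{−3} = Σ_{n≥0} C(n+2, 2) u^n for |u|<1, with u = w/(2):
  c_n = C(n+2, 2) / (2)^(n+3).
  c_0 = 1/(2)^3 = 1/8.
  c_1 = 3/(2)^4 = 3/16.
The series is valid for |w/d| < 1, i.e. |z − z₀| < |d|.
Radius of convergence: R = |-3 − z₀| = |2| = 2 (distance from z₀ to the singularity z = -3).

c_0 = 1/8, c_1 = 3/16; R = 2.


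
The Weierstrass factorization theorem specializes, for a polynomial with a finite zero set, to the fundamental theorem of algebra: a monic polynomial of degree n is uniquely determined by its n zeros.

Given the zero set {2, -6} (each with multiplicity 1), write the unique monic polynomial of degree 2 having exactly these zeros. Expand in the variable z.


The polynomial is p(z) = ∏_{α ∈ S} (z − α), where S = {2, -6}.
Expanding the product yields: p(z) = z^2 + 4·z -12.
The resulting polynomial has degree 2 and real coefficients as required.

p(z) = z^2 + 4·z -12.


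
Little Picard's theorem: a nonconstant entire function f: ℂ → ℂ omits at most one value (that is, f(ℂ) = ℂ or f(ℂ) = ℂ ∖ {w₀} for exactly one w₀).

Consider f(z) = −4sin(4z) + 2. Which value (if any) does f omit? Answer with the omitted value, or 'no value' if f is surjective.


Little Picard bounds the complement of f(ℂ) to at most one point.
sin is entire and surjective onto ℂ: for every w ∈ ℂ, sin(ζ) = w has a solution ζ ∈ ℂ (e.g., via the complex inverse arcsin). With ζ = 4z this gives z = ζ/(4). Then -4·sin(4z) takes every value in -4·ℂ = ℂ, and adding 2 is a bijection of ℂ. So f is surjective and omits no value. (Note: only on the real line is sin bounded by [−1, 1].)

Omitted value: no value.


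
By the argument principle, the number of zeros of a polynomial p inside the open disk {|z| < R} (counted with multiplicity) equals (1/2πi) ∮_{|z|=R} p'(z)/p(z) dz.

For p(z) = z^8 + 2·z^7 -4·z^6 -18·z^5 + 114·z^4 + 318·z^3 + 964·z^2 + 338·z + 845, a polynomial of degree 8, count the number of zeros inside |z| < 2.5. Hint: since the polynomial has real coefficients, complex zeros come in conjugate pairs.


The zeros of p are: (-3 + 2i), (-3 - 2i), (3 + 2i), (3 - 2i), (0 + 1i), (0 - 1i), (-1 + 2i), (-1 - 2i).
Their magnitudes are: 3.606, 3.606, 3.606, 3.606, 1, 1, 2.236, 2.236.
Zeros with |z| < R = 2.5: (0 + 1i), (0 - 1i), (-1 + 2i), (-1 - 2i).
Count = 4.
By the argument principle, (1/2πi) ∮_{|z|=R} p'(z)/p(z) dz equals exactly this count.

Number of zeros inside |z| < 2.5: 4.


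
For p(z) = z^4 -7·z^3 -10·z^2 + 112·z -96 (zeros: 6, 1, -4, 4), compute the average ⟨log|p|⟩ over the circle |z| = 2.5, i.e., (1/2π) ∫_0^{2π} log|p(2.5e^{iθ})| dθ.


Zeros: -4, 1, 4, 6; r = 2.5.
Inside |z| < r: 1. Outside (|z| ≥ r): -4, 4, 6.
p(0) = -96, so log|p(0)| = log(96) = 4.5643.
Apply Jensen: I(r) = log|p(0)| + Σ_k log(r/|z_k|), summed over zeros inside |z| < r.
  log(r/|z_k|) for z_k = 1: log(2.5/1) = 0.9163
  Outside zeros (-4, 4, 6) contribute nothing to the Jensen sum.
Sum over inside zeros: 0.9163.
I(r) = log|p(0)| + (inside sum) = 4.5643 + 0.9163 = 5.4806.
Note: since some zeros are outside |z| ≤ r, the simplified n·log(r) form does NOT apply — only the inside zeros contribute.

I(r) ≈ 5.4806.


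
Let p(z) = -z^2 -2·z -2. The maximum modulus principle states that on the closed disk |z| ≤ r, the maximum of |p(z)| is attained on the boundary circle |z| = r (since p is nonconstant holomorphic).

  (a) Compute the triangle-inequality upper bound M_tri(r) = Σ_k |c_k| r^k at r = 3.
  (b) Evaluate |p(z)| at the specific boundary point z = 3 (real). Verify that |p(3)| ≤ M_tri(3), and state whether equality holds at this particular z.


Coefficients: c_0 = -2, c_1 = -2, c_2 = -1. Radius r = 3.
Part (a). Triangle bound: M_tri(r) = Σ_k |c_k| r^k
  = |-2|·3^0 + |-2|·3^1 + |-1|·3^2
  = 2 + 6 + 9 = 17.
This bounds M(r) := max_{|z|=r} |p(z)| from above; equality holds iff all terms c_k z^k can be made to align in phase at a single z on |z|=r.
Part (b). At z = 3 (real, on the circle |z| = r):
  p(3) = (-2)·3^0 + (-2)·3^1 + (-1)·3^2 = -17.
  |p(3)| = 17.
Since all nonzero coefficients share the same sign, |p(3)| = 17 = M_tri(3); the triangle bound is attained at z = 3, so in fact M(r) = 17.

M_tri(3) = 17; |p(3)| = 17; equality at z=3: yes.


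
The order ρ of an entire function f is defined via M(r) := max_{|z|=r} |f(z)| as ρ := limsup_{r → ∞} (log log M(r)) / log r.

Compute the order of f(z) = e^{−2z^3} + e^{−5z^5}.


Each summand is entire of order 3 and 5 respectively (as in the single-exponential case). The order of a sum is at most the max of the orders, so ρ ≤ 5. For the lower bound: on |z|=r choose arg z so that -5z^5 is real positive; then |e^{-5z^5}| = e^{5r^5} while |e^{-2z^3}| ≤ e^{2r^3} = o(e^{5r^5}). So |f| ≥ e^{5r^5}(1 − o(1)) and ρ ≥ 5. Hence ρ = max(3, 5) = 5.
Therefore ρ = 5.

Order ρ = 5.


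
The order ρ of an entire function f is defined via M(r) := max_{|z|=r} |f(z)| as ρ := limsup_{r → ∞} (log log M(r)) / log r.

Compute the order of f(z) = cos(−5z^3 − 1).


Write cos(w) = (e^{iw} ± e^{−iw})/(2 or 2i), so |cos(w)| ≤ e^{|w|}. With w = −5z^3 − 1, |w| ≤ 5r^3 + 1 on |z|=r, giving M(r) ≤ e^{5r^3 + 1} and ρ ≤ 3. For the lower bound, choose z on |z|=r with -5z^3 purely imaginary of modulus 5r^3; then |cos(−5z^3 − 1)| grows like e^{5r^3}/2, so ρ ≥ 3. Hence ρ = 3.
Therefore ρ = 3.

Order ρ = 3.


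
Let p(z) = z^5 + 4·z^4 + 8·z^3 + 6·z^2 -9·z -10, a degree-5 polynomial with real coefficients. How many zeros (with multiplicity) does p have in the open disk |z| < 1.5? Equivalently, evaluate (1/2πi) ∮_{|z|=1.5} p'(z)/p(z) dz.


The zeros of p are: -2, 1, (-1 + 2i), (-1 - 2i), -1.
Their magnitudes are: 2, 1, 2.236, 2.236, 1.
Zeros with |z| < R = 1.5: 1, -1.
Count = 2.
By the argument principle, (1/2πi) ∮_{|z|=R} p'(z)/p(z) dz equals exactly this count.

Number of zeros inside |z| < 1.5: 2.


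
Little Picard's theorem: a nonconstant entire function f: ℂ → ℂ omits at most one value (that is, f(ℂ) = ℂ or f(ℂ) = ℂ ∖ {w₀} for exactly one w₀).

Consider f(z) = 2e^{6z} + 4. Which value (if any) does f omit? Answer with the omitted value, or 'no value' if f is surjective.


Little Picard bounds the complement of f(ℂ) to at most one point.
e^{6z} is never zero on ℂ, so 2·e^{6z} takes every value in ℂ ∖ {0}. Adding 4 shifts the range to ℂ ∖ {4}. Thus f omits exactly the value 4.

Omitted value: 4.


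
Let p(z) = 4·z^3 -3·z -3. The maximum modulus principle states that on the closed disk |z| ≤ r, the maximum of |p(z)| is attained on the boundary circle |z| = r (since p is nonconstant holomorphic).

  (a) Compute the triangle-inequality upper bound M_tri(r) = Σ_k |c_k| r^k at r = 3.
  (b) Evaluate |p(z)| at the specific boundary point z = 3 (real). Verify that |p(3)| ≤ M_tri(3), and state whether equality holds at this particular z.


Coefficients: c_0 = -3, c_1 = -3, c_2 = 0, c_3 = 4. Radius r = 3.
Part (a). Triangle bound: M_tri(r) = Σ_k |c_k| r^k
  = |-3|·3^0 + |-3|·3^1 + |0|·3^2 + |4|·3^3
  = 3 + 9 + 0 + 108 = 120.
This bounds M(r) := max_{|z|=r} |p(z)| from above; equality holds iff all terms c_k z^k can be made to align in phase at a single z on |z|=r.
Part (b). At z = 3 (real, on the circle |z| = r):
  p(3) = (-3)·3^0 + (-3)·3^1 + (0)·3^2 + (4)·3^3 = 96.
  |p(3)| = 96.
Check: |p(3)| = 96 ≤ 120 = M_tri(3). ✓ Equality does not hold at z = 3 (the coefficients have mixed signs, so the terms do not all align in phase there).

M_tri(3) = 120; |p(3)| = 96; equality at z=3: no.


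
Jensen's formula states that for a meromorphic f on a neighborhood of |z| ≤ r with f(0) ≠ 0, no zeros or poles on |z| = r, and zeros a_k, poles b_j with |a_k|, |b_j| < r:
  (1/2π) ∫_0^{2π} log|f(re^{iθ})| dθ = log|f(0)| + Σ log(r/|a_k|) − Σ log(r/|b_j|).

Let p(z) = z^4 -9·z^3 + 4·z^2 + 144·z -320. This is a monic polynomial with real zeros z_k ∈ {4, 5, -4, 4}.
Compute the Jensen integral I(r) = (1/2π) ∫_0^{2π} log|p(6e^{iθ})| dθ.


Zeros: -4, 4, 4, 5; r = 6.
Inside |z| < r: -4, 4, 4, 5. Outside (|z| ≥ r): ∅.
p(0) = -320, so log|p(0)| = log(320) = 5.7683.
Apply Jensen: I(r) = log|p(0)| + Σ_k log(r/|z_k|), summed over zeros inside |z| < r.
  log(r/|z_k|) for z_k = 4: log(6/4) = 0.4055
  log(r/|z_k|) for z_k = 5: log(6/5) = 0.1823
  log(r/|z_k|) for z_k = -4: log(6/4) = 0.4055
  log(r/|z_k|) for z_k = 4: log(6/4) = 0.4055
Sum over inside zeros: 1.3987.
I(r) = log|p(0)| + (inside sum) = 5.7683 + 1.3987 = 7.1670.
Closed form (all zeros inside, monic): I(r) = n·log(r) = 4·log(6) = 7.1670. ✓

I(r) ≈ 7.1670.


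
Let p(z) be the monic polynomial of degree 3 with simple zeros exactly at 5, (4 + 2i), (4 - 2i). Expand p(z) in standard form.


The polynomial is p(z) = ∏_{α ∈ S} (z − α), where S = {5, (4 + 2i), (4 - 2i)}.
Expanding the product yields: p(z) = z^3 -13·z^2 + 60·z -100.
Note conjugate pairs combine to real quadratics: (z − (4+2i))(z − (4−2i)) = z² − 8z + 20.
The resulting polynomial has degree 3 and real coefficients as required.

p(z) = z^3 -13·z^2 + 60·z -100.


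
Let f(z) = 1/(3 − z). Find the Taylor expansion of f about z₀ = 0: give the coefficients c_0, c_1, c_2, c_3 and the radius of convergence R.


Let w = z − z₀, so z = z₀ + w.
Then 3 − z = 3 − (z₀ + w) = (3 − z₀) − w = 3 − w.
f(z) = 1/(3 − w) = (1/(3)) · 1/(1 − w/(3)) = Σ_{n≥0} w^n / (3)^(n+1).
So c_n = 1/(3)^(n+1):
  c_0 = 1/(3)^1 = 1/3.
  c_1 = 1/(3)^2 = 1/9.
  c_2 = 1/(3)^3 = 1/27.
  c_3 = 1/(3)^4 = 1/81.
The series is valid for |w/d| < 1, i.e. |z − z₀| < |d|.
Radius of convergence: R = |3 − z₀| = |3| = 3 (distance from z₀ to the singularity z = 3).

c_0 = 1/3, c_1 = 1/9, c_2 = 1/27, c_3 = 1/81; R = 3.


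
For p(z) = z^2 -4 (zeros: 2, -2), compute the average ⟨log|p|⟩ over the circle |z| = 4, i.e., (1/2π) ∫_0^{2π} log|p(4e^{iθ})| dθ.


Zeros: -2, 2; r = 4.
Inside |z| < r: -2, 2. Outside (|z| ≥ r): ∅.
p(0) = -4, so log|p(0)| = log(4) = 1.3863.
Apply Jensen: I(r) = log|p(0)| + Σ_k log(r/|z_k|), summed over zeros inside |z| < r.
  log(r/|z_k|) for z_k = 2: log(4/2) = 0.6931
  log(r/|z_k|) for z_k = -2: log(4/2) = 0.6931
Sum over inside zeros: 1.3863.
I(r) = log|p(0)| + (inside sum) = 1.3863 + 1.3863 = 2.7726.
Closed form (all zeros inside, monic): I(r) = n·log(r) = 2·log(4) = 2.7726. ✓

I(r) ≈ 2.7726.


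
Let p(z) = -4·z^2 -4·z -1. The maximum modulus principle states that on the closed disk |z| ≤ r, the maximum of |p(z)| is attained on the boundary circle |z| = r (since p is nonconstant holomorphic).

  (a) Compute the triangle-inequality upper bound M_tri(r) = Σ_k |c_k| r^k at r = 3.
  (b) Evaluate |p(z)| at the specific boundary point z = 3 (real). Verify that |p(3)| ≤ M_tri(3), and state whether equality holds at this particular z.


Coefficients: c_0 = -1, c_1 = -4, c_2 = -4. Radius r = 3.
Part (a). Triangle bound: M_tri(r) = Σ_k |c_k| r^k
  = |-1|·3^0 + |-4|·3^1 + |-4|·3^2
  = 1 + 12 + 36 = 49.
This bounds M(r) := max_{|z|=r} |p(z)| from above; equality holds iff all terms c_k z^k can be made to align in phase at a single z on |z|=r.
Part (b). At z = 3 (real, on the circle |z| = r):
  p(3) = (-1)·3^0 + (-4)·3^1 + (-4)·3^2 = -49.
  |p(3)| = 49.
Since all nonzero coefficients share the same sign, |p(3)| = 49 = M_tri(3); the triangle bound is attained at z = 3, so in fact M(r) = 49.

M_tri(3) = 49; |p(3)| = 49; equality at z=3: yes.


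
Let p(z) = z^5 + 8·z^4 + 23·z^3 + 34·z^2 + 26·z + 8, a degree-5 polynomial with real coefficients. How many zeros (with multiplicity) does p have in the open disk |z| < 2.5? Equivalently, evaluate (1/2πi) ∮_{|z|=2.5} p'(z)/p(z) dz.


The zeros of p are: (-1 + 1i), (-1 - 1i), -1, -4, -1.
Their magnitudes are: 1.414, 1.414, 1, 4, 1.
Zeros with |z| < R = 2.5: (-1 + 1i), (-1 - 1i), -1, -1.
Count = 4.
By the argument principle, (1/2πi) ∮_{|z|=R} p'(z)/p(z) dz equals exactly this count.

Number of zeros inside |z| < 2.5: 4.


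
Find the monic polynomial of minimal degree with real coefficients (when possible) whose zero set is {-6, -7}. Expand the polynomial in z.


The polynomial is p(z) = ∏_{α ∈ S} (z − α), where S = {-6, -7}.
Expanding the product yields: p(z) = z^2 + 13·z + 42.
The resulting polynomial has degree 2 and real coefficients as required.

p(z) = z^2 + 13·z + 42.


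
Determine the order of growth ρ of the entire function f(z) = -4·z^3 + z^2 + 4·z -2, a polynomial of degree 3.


|f(z)| ≤ Σ|c_k|·r^k = O(r^3) as r → ∞. Polynomial growth is O(e^{r^ε}) for every ε > 0 (since r^3/e^{r^ε} → 0), so ρ ≤ ε for all ε > 0, i.e. ρ = 0. Every nonconstant polynomial has order 0.
Therefore ρ = 0.

Order ρ = 0.


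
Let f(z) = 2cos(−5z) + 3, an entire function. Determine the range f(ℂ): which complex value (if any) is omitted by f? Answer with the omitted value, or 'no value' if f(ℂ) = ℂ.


Little Picard bounds the complement of f(ℂ) to at most one point.
cos is entire and surjective onto ℂ: for every w ∈ ℂ, cos(ζ) = w has a solution ζ ∈ ℂ (e.g., via the complex inverse arccos). With ζ = −5z this gives z = ζ/(-5). Then 2·cos(−5z) takes every value in 2·ℂ = ℂ, and adding 3 is a bijection of ℂ. So f is surjective and omits no value. (Note: only on the real line is cos bounded by [−1, 1].)

Omitted value: no value.


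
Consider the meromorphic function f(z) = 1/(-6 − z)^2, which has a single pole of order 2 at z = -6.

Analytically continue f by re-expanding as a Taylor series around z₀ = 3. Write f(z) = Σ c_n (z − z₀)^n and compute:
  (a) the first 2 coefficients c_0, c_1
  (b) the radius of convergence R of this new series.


Let w = z − z₀, so z = z₀ + w.
Then -6 − z = -6 − (z₀ + w) = (-6 − z₀) − w = -9 − w.
f(z) = 1/(-9 − w)^2 = (1/(-9)^2) · (1 − w/(-9))^{−2}.
By the binomial series (1−u)^{−2} = Σ_{n≥0} C(n+1, 1) u^n for |u|<1, with u = w/(-9):
  c_n = C(n+1, 1) / (-9)^(n+2).
  c_0 = 1/(-9)^2 = 1/81.
  c_1 = 2/(-9)^3 = -2/729.
The series is valid for |w/d| < 1, i.e. |z − z₀| < |d|.
Radius of convergence: R = |-6 − z₀| = |-9| = 9 (distance from z₀ to the singularity z = -6).

c_0 = 1/81, c_1 = -2/729; R = 9.


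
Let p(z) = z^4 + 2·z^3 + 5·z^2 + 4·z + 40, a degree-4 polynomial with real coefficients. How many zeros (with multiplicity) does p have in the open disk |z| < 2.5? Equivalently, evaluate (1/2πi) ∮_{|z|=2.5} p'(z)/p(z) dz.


The zeros of p are: (1 + 2i), (1 - 2i), (-2 + 2i), (-2 - 2i).
Their magnitudes are: 2.236, 2.236, 2.828, 2.828.
Zeros with |z| < R = 2.5: (1 + 2i), (1 - 2i).
Count = 2.
By the argument principle, (1/2πi) ∮_{|z|=R} p'(z)/p(z) dz equals exactly this count.

Number of zeros inside |z| < 2.5: 2.


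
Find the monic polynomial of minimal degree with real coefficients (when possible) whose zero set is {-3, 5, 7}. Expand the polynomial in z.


The polynomial is p(z) = ∏_{α ∈ S} (z − α), where S = {-3, 5, 7}.
Expanding the product yields: p(z) = z^3 -9·z^2 -z + 105.
The resulting polynomial has degree 3 and real coefficients as required.

p(z) = z^3 -9·z^2 -z + 105.


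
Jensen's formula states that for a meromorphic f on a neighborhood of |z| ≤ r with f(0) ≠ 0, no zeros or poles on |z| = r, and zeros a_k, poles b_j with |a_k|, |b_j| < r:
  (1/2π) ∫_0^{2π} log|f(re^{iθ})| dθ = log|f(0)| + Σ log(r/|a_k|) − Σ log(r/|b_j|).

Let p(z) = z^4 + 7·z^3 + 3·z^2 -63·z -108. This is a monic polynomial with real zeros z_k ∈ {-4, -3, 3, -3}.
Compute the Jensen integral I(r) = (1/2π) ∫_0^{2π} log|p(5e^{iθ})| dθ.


Zeros: -4, -3, -3, 3; r = 5.
Inside |z| < r: -4, -3, -3, 3. Outside (|z| ≥ r): ∅.
p(0) = -108, so log|p(0)| = log(108) = 4.6821.
Apply Jensen: I(r) = log|p(0)| + Σ_k log(r/|z_k|), summed over zeros inside |z| < r.
  log(r/|z_k|) for z_k = -4: log(5/4) = 0.2231
  log(r/|z_k|) for z_k = -3: log(5/3) = 0.5108
  log(r/|z_k|) for z_k = 3: log(5/3) = 0.5108
  log(r/|z_k|) for z_k = -3: log(5/3) = 0.5108
Sum over inside zeros: 1.7556.
I(r) = log|p(0)| + (inside sum) = 4.6821 + 1.7556 = 6.4378.
Closed form (all zeros inside, monic): I(r) = n·log(r) = 4·log(5) = 6.4378. ✓

I(r) ≈ 6.4378.


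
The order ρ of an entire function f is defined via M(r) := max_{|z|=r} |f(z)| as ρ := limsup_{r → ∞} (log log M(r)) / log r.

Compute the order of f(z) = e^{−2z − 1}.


|e^{−2z − 1}| = e^{Re(-2·z) + -1} ≤ e^{2|z|^1 + -1} = e^{2r^1 + -1} on |z| = r, so ρ ≤ 1. Choosing z on |z|=r so that -2·z is real positive (always possible by picking arg z appropriately) gives |f(z)| = e^{2r^1 + -1}, matching the bound. The additive constant -1 does not affect log log M(r) ~ 1·log r. Hence ρ = 1.
Therefore ρ = 1.

Order ρ = 1.


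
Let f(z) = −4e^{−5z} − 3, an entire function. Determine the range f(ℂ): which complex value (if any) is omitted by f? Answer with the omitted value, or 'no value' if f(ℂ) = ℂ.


Little Picard bounds the complement of f(ℂ) to at most one point.
e^{−5z} is never zero on ℂ, so -4·e^{−5z} takes every value in ℂ ∖ {0}. Adding -3 shifts the range to ℂ ∖ {-3}. Thus f omits exactly the value -3.

Omitted value: -3.


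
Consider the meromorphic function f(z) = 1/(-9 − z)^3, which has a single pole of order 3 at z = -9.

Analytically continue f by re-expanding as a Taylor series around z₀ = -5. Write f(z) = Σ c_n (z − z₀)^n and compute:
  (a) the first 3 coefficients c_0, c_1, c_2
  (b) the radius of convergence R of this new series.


Let w = z − z₀, so z = z₀ + w.
Then -9 − z = -9 − (z₀ + w) = (-9 − z₀) − w = -4 − w.
f(z) = 1/(-4 − w)^3 = (1/(-4)^3) · (1 − w/(-4))^{−3}.
By the binomial series (1−u)^{−3} = Σ_{n≥0} C(n+2, 2) u^n for |u|<1, with u = w/(-4):
  c_n = C(n+2, 2) / (-4)^(n+3).
  c_0 = 1/(-4)^3 = -1/64.
  c_1 = 3/(-4)^4 = 3/256.
  c_2 = 6/(-4)^5 = -3/512.
The series is valid for |w/d| < 1, i.e. |z − z₀| < |d|.
Radius of convergence: R = |-9 − z₀| = |-4| = 4 (distance from z₀ to the singularity z = -9).

c_0 = -1/64, c_1 = 3/256, c_2 = -3/512; R = 4.


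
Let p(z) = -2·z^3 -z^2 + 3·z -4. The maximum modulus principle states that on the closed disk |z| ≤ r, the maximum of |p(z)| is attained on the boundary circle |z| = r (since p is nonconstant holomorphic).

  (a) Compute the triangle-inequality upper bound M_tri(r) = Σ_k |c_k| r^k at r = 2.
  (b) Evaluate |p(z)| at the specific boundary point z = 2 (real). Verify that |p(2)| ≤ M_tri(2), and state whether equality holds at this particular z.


Coefficients: c_0 = -4, c_1 = 3, c_2 = -1, c_3 = -2. Radius r = 2.
Part (a). Triangle bound: M_tri(r) = Σ_k |c_k| r^k
  = |-4|·2^0 + |3|·2^1 + |-1|·2^2 + |-2|·2^3
  = 4 + 6 + 4 + 16 = 30.
This bounds M(r) := max_{|z|=r} |p(z)| from above; equality holds iff all terms c_k z^k can be made to align in phase at a single z on |z|=r.
Part (b). At z = 2 (real, on the circle |z| = r):
  p(2) = (-4)·2^0 + (3)·2^1 + (-1)·2^2 + (-2)·2^3 = -18.
  |p(2)| = 18.
Check: |p(2)| = 18 ≤ 30 = M_tri(2). ✓ Equality does not hold at z = 2 (the coefficients have mixed signs, so the terms do not all align in phase there).

M_tri(2) = 30; |p(2)| = 18; equality at z=2: no.


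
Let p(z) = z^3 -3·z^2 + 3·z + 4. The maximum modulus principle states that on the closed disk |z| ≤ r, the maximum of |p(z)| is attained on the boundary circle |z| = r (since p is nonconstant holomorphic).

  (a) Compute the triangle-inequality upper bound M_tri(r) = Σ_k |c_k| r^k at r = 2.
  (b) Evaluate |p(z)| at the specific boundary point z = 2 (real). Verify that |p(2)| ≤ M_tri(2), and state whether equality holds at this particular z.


Coefficients: c_0 = 4, c_1 = 3, c_2 = -3, c_3 = 1. Radius r = 2.
Part (a). Triangle bound: M_tri(r) = Σ_k |c_k| r^k
  = |4|·2^0 + |3|·2^1 + |-3|·2^2 + |1|·2^3
  = 4 + 6 + 12 + 8 = 30.
This bounds M(r) := max_{|z|=r} |p(z)| from above; equality holds iff all terms c_k z^k can be made to align in phase at a single z on |z|=r.
Part (b). At z = 2 (real, on the circle |z| = r):
  p(2) = (4)·2^0 + (3)·2^1 + (-3)·2^2 + (1)·2^3 = 6.
  |p(2)| = 6.
Check: |p(2)| = 6 ≤ 30 = M_tri(2). ✓ Equality does not hold at z = 2 (the coefficients have mixed signs, so the terms do not all align in phase there).

M_tri(2) = 30; |p(2)| = 6; equality at z=2: no.


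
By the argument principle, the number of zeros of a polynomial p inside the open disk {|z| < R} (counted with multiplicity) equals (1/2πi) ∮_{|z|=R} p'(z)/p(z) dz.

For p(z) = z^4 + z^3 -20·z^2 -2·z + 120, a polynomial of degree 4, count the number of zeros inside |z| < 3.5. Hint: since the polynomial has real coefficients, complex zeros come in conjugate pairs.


The zeros of p are: -3, -4, (3 + 1i), (3 - 1i).
Their magnitudes are: 3, 4, 3.162, 3.162.
Zeros with |z| < R = 3.5: -3, (3 + 1i), (3 - 1i).
Count = 3.
By the argument principle, (1/2πi) ∮_{|z|=R} p'(z)/p(z) dz equals exactly this count.

Number of zeros inside |z| < 3.5: 3.


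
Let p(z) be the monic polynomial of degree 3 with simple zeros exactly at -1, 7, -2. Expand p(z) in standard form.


The polynomial is p(z) = ∏_{α ∈ S} (z − α), where S = {-1, 7, -2}.
Expanding the product yields: p(z) = z^3 -4·z^2 -19·z -14.
The resulting polynomial has degree 3 and real coefficients as required.

p(z) = z^3 -4·z^2 -19·z -14.


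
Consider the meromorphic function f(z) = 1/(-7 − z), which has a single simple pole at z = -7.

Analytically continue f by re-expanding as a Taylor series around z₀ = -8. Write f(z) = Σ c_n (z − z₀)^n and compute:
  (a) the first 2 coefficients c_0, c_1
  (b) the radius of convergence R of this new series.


Let w = z − z₀, so z = z₀ + w.
Then -7 − z = -7 − (z₀ + w) = (-7 − z₀) − w = 1 − w.
f(z) = 1/(1 − w) = (1/(1)) · 1/(1 − w/(1)) = Σ_{n≥0} w^n / (1)^(n+1).
So c_n = 1/(1)^(n+1):
  c_0 = 1/(1)^1 = 1.
  c_1 = 1/(1)^2 = 1.
The series is valid for |w/d| < 1, i.e. |z − z₀| < |d|.
Radius of convergence: R = |-7 − z₀| = |1| = 1 (distance from z₀ to the singularity z = -7).

c_0 = 1, c_1 = 1; R = 1.


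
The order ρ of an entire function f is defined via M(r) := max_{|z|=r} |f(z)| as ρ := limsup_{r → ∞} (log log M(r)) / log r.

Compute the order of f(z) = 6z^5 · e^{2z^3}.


M(r) = max_{|z|=r} |6|·|z|^5·|e^{2z^3}| = 6·r^5 · e^{2r^3} (the factors attain their maxima compatibly on |z|=r). Then log M(r) = log 6 + 5·log r + 2r^3, dominated by the last term, so log log M(r) ~ 3·log r. The polynomial factor 6z^5 contributes only a log r term and does not affect the order. ρ = 3.
Therefore ρ = 3.

Order ρ = 3.


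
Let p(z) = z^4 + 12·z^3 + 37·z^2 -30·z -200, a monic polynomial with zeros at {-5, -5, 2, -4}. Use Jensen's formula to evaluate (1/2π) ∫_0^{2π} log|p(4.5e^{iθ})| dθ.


Zeros: -5, -5, -4, 2; r = 4.5.
Inside |z| < r: -4, 2. Outside (|z| ≥ r): -5, -5.
p(0) = -200, so log|p(0)| = log(200) = 5.2983.
Apply Jensen: I(r) = log|p(0)| + Σ_k log(r/|z_k|), summed over zeros inside |z| < r.
  log(r/|z_k|) for z_k = 2: log(4.5/2) = 0.8109
  log(r/|z_k|) for z_k = -4: log(4.5/4) = 0.1178
  Outside zeros (-5, -5) contribute nothing to the Jensen sum.
Sum over inside zeros: 0.9287.
I(r) = log|p(0)| + (inside sum) = 5.2983 + 0.9287 = 6.2270.
Note: since some zeros are outside |z| ≤ r, the simplified n·log(r) form does NOT apply — only the inside zeros contribute.

I(r) ≈ 6.2270.
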